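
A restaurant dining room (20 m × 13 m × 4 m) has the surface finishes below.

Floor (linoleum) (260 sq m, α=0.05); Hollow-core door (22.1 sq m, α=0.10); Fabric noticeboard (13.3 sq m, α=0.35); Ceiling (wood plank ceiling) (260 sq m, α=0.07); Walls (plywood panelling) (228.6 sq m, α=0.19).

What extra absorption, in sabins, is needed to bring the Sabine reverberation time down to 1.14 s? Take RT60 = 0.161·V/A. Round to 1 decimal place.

Equivalent absorption area: A₁ = 260*0.05 + 22.1*0.10 + 13.3*0.35 + 260*0.07 + 228.6*0.19 = 81.499 sq m.
For T = 1.14 s, need A₂ = 0.161·V/T = 0.161·1040/1.14 = 146.877 sabins.
ΔA = A₂ − A₁ = 146.877 − 81.499 = 65.4 sabins.

65.4 sabins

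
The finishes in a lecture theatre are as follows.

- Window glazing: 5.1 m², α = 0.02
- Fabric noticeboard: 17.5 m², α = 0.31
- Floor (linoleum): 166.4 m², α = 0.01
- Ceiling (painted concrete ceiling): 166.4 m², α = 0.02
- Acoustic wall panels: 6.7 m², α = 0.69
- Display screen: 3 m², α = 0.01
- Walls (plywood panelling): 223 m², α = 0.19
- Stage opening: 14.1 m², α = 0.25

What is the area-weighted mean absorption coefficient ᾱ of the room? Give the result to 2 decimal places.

S = Σ Sᵢ = 5.1 + 17.5 + 166.4 + 166.4 + 6.7 + 3 + 223 + 14.1 = 602.2 m².
Weighted sum Σ Sα = 61.067.
ᾱ = A/S = 0.10.

0.10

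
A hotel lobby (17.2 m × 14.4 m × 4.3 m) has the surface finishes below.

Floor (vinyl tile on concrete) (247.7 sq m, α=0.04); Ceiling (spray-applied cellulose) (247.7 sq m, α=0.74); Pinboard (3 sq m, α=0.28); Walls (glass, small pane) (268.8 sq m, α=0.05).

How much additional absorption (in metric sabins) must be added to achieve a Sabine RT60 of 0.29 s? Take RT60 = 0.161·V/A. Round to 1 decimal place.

Total absorption A₁ = 247.7·0.04 + 247.7·0.74 + 3·0.28 + 268.8·0.05
  = 9.908 + 183.298 + 0.840 + 13.440 = 207.486 sq m sabins.
V = 1065.024 m³. Required absorption A₂ = 0.161 × 1065.024 / 0.29 = 591.272 sabins.
Shortfall: 591.272 − 207.486 = 383.8 sabins.

383.8 sabins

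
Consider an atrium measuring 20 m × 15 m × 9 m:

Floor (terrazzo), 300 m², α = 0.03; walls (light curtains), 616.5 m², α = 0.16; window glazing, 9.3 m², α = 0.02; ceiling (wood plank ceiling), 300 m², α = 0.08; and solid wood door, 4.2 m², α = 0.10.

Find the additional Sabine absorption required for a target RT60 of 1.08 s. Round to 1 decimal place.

Summing Sᵢαᵢ: 9.000 + 98.640 + 0.186 + 24.000 + 0.420 → A₁ = 132.246 sabins.
For T = 1.08 s, need A₂ = 0.161·V/T = 0.161·2700/1.08 = 402.500 sabins.
ΔA = A₂ − A₁ = 402.500 − 132.246 = 270.3 sabins.

270.3 sabins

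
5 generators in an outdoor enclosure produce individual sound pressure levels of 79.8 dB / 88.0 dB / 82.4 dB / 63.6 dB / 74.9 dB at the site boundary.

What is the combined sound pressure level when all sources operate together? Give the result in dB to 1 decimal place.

Converting to relative power and adding: 10^(79.8/10) + 10^(88.0/10) + 10^(82.4/10) + 10^(63.6/10) + 10^(74.9/10) = 9.334e+08.
Back to dB: 10·log₁₀ Σ = 89.7 dB.

89.7 dB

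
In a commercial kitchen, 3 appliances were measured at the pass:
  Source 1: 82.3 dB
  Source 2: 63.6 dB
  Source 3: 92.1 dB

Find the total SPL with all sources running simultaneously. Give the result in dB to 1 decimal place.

92.5 dB

Sum in the linear (power) domain: Σ 10^(Lᵢ/10) = 10^(82.3/10) + 10^(63.6/10) + 10^(92.1/10) = 1.794e+09.
L_total = 10·log₁₀(1.794e+09) = 92.5 dB.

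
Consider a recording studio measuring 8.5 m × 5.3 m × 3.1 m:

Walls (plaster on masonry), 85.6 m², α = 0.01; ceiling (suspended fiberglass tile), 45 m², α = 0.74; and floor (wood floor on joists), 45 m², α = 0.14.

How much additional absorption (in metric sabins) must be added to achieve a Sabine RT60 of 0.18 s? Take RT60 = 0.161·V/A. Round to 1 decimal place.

84.5 sabins

A₁ = Σ Sᵢαᵢ = 85.6*0.01 + 45*0.74 + 45*0.14 = 40.456 sabins.
Target A₂ = 0.161·139.655/0.18 = 124.914 sabins (V = 139.655 m³).
Shortfall: 124.914 − 40.456 = 84.5 sabins.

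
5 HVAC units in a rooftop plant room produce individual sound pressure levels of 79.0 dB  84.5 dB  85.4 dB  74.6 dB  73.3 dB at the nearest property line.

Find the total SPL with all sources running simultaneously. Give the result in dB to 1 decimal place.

88.8 dB

Sum in the linear (power) domain: Σ 10^(Lᵢ/10) = 10^(79.0/10) + 10^(84.5/10) + 10^(85.4/10) + 10^(74.6/10) + 10^(73.3/10) = 7.582e+08.
Back to dB: 10·log₁₀ Σ = 88.8 dB.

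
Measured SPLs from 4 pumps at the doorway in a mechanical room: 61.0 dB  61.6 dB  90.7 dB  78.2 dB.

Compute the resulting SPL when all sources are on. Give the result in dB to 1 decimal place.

Sum in the linear (power) domain: Σ 10^(Lᵢ/10) = 10^(61.0/10) + 10^(61.6/10) + 10^(90.7/10) + 10^(78.2/10) = 1.244e+09.
L_total = 10·log₁₀(1.244e+09) = 90.9 dB.

90.9 dB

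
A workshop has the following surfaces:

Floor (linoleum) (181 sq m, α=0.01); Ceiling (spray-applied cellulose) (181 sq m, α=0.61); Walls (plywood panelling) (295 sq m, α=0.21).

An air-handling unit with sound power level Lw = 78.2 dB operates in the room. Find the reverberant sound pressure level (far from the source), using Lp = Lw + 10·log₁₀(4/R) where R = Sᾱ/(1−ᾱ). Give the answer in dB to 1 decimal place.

A = 174.170 sabins; S = 657.0 sq m.
ᾱ = 174.170/657.0 = 0.2651; R = Sᾱ/(1−ᾱ) = 174.170/(1−0.2651) = 236.998 sq m.
Lp = 78.2 + 10·log₁₀(4/236.998) = 78.2 + (-17.73) = 60.5 dB.

60.5 dB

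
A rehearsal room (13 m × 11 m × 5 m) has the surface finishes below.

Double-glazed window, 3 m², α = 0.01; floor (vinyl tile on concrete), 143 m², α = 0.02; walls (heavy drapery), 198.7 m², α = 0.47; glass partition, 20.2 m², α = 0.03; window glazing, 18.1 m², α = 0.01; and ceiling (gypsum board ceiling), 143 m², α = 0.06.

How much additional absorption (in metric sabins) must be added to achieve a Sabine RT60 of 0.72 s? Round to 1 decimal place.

A₁ = Σ Sᵢαᵢ = 3·0.01 + 143·0.02 + 198.7·0.47 + 20.2·0.03 + 18.1·0.01 + 143·0.06 = 105.646 sabins.
For T = 0.72 s, need A₂ = 0.161·V/T = 0.161·715/0.72 = 159.882 sabins.
Shortfall: 159.882 − 105.646 = 54.2 sabins.

54.2 sabins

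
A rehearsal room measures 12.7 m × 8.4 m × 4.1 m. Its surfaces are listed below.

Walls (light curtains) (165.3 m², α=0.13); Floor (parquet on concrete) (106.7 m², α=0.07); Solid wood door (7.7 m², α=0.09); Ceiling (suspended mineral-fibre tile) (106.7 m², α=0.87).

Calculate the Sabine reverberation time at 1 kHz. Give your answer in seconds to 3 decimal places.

A = Σ Sᵢαᵢ = 165.3*0.13 + 106.7*0.07 + 7.7*0.09 + 106.7*0.87 = 122.480 sabins.
V = 12.7·8.4·4.1 = 437.388 m³.
T = 0.161 V/A = 0.161·437.388/122.480 = 0.575 s.

0.575 sec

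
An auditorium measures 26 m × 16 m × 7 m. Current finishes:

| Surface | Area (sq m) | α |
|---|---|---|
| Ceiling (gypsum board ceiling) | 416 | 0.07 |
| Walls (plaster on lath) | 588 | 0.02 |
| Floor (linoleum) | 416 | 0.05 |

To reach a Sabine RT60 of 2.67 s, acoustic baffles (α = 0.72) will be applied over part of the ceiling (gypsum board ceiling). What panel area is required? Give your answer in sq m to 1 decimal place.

175.3

Equivalent absorption area: A₁ = 416·0.07 + 588·0.02 + 416·0.05 = 61.680 sq m.
Required A₂ = 0.161·2912/2.67 = 175.593 sabins.
ΔA needed = 175.593 − 61.680 = 113.913 sabins.
Net gain per sq m: Δα = 0.72 − 0.07 = 0.65.
Area = ΔA/Δα = 113.913/0.65 = 175.3 sq m.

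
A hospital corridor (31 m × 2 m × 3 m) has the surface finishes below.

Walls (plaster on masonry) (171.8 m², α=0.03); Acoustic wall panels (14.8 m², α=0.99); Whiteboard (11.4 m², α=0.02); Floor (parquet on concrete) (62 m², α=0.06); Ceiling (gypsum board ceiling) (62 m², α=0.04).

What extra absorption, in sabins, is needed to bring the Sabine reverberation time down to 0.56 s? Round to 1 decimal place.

27.2 sabins

A₁ = Σ Sᵢαᵢ = 171.8·0.03 + 14.8·0.99 + 11.4·0.02 + 62·0.06 + 62·0.04 = 26.234 sabins.
Target A₂ = 0.161·186/0.56 = 53.475 sabins (V = 186 m³).
Additional absorption ΔA = 53.475 − 26.234 = 27.2 sabins.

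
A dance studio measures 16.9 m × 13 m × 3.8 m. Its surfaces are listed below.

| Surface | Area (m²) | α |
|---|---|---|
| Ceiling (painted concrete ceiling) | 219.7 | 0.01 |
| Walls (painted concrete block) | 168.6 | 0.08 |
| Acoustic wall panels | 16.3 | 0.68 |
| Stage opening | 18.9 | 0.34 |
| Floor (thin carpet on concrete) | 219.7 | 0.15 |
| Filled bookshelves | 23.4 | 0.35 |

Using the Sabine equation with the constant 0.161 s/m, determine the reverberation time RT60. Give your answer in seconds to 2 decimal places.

1.81 s

Summing Sᵢαᵢ: 2.197 + 13.488 + 11.084 + 6.426 + 32.955 + 8.190 → A = 74.340 sabins.
V = 16.9·13·3.8 = 834.86 m³.
Sabine: RT60 = 0.161 × 834.86 / 74.340 = 1.81 s.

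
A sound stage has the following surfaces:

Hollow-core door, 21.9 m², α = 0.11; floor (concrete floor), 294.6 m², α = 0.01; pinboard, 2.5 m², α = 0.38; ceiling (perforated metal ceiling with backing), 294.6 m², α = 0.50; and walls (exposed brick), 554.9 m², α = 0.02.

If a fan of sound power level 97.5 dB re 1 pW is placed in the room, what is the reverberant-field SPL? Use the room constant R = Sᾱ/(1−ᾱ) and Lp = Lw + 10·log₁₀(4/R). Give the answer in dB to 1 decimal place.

Σ(Sᵢαᵢ) = 21.9×0.11 + 294.6×0.01 + 2.5×0.38 + 294.6×0.50 + 554.9×0.02 = 164.703; total area S = 1168.5 m².
ᾱ = 0.1410, so room constant R = A/(1−ᾱ) = 191.738 m².
Lp = 97.5 + 10·log₁₀(4/191.738) = 97.5 + (-16.81) = 80.7 dB.

80.7 dB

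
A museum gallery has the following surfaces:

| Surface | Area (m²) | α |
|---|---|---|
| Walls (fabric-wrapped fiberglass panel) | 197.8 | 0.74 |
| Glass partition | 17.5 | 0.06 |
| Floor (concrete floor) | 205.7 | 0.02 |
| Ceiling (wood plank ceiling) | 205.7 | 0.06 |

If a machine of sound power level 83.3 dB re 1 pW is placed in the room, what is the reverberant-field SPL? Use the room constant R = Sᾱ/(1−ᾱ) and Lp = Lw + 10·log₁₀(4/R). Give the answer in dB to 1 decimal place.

Σ(Sᵢαᵢ) = 197.8·0.74 + 17.5·0.06 + 205.7·0.02 + 205.7·0.06 = 163.878; total area S = 626.7 m².
ᾱ = 163.878/626.7 = 0.2615; R = Sᾱ/(1−ᾱ) = 163.878/(1−0.2615) = 221.907 m².
Lp = 83.3 + 10·log₁₀(4/221.907) = 83.3 + (-17.44) = 65.9 dB.

65.9 dB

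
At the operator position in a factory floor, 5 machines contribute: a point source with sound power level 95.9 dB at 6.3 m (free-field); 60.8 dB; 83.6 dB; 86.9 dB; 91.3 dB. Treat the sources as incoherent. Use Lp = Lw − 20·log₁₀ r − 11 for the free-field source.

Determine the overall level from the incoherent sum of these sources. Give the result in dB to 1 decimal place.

Source at 6.3 m: Lp = 95.9 − 20·log₁₀(6.3) − 11 = 68.9 dB.
Σ 10^(Lᵢ/10) = 2.077e+09.
Back to dB: 10·log₁₀ Σ = 93.2 dB.

93.2 dB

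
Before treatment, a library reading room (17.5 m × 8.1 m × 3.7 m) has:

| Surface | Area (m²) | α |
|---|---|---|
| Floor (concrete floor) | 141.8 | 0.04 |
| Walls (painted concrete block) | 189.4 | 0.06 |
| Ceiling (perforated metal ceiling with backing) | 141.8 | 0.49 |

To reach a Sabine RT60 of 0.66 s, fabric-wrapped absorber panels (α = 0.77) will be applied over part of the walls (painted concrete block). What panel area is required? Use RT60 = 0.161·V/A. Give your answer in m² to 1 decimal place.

58.3

Summing Sᵢαᵢ: 5.672 + 11.364 + 69.482 → A₁ = 86.518 sabins.
Required A₂ = 0.161·524.475/0.66 = 127.940 sabins.
ΔA needed = 127.940 − 86.518 = 41.422 sabins.
Each m² of panel replacing the walls (painted concrete block) adds (0.77 − 0.06) = 0.71 sabins.
Panel area = 41.422 / 0.71 = 58.3 m².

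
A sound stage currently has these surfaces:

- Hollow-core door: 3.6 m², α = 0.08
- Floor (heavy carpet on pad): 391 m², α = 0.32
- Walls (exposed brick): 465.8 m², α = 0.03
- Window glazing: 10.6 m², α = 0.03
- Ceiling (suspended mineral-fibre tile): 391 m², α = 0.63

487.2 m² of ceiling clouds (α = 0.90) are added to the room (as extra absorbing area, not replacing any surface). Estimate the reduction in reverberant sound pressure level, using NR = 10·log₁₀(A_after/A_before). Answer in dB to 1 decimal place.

Equivalent absorption area: A_before = 3.6×0.08 + 391×0.32 + 465.8×0.03 + 10.6×0.03 + 391×0.63 = 386.030 m².
Treatment contributes 487.2·0.90 = 438.480 sabins.
New total A_after = 824.510 sabins.
Reduction = 10 log₁₀(A_after/A_before) = 10 log₁₀(2.1359) = 3.3 dB.

3.3 dB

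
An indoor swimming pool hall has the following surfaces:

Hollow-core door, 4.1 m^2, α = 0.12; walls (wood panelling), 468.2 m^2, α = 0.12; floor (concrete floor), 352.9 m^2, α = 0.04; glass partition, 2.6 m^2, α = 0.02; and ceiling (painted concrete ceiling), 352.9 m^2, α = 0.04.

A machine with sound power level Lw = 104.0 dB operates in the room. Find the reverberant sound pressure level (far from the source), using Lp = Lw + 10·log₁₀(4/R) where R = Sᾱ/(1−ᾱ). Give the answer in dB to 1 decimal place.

Σ(Sᵢαᵢ) = 4.1×0.12 + 468.2×0.12 + 352.9×0.04 + 2.6×0.02 + 352.9×0.04 = 84.960; total area S = 1180.7 m^2.
ᾱ = 0.0720, so room constant R = A/(1−ᾱ) = 91.552 m^2.
Lp = Lw + 10 log₁₀(4/R) = 104.0 -13.60 = 90.4 dB.

90.4 dB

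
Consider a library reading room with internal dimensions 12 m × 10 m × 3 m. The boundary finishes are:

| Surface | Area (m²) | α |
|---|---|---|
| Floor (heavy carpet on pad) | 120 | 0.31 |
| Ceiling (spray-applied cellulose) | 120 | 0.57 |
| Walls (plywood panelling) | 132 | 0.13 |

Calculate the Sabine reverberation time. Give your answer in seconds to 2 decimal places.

0.47 sec

A = Σ Sᵢαᵢ = 120×0.31 + 120×0.57 + 132×0.13 = 122.760 sabins.
Room volume: 360 m³.
Sabine: RT60 = 0.161 × 360 / 122.760 = 0.47 s.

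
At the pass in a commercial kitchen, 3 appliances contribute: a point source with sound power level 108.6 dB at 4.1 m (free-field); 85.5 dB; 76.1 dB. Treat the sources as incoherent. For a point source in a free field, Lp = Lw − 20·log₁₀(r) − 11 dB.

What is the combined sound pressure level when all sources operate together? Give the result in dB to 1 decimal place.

88.7 dB

Source at 4.1 m: Lp = 108.6 − 20·log₁₀(4.1) − 11 = 85.3 dB.
Converting to relative power and adding: 10^(85.3/10) + 10^(85.5/10) + 10^(76.1/10) = 7.344e+08.
L_total = 10·log₁₀(7.344e+08) = 88.7 dB.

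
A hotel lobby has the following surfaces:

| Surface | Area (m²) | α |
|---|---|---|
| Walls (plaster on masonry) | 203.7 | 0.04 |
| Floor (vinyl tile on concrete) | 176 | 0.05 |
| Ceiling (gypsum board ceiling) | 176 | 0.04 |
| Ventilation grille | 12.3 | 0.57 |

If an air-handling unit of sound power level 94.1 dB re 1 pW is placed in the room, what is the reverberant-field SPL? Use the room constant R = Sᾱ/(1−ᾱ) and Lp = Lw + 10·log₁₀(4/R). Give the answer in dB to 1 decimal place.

A = 30.999 sabins; S = 568.0 m².
ᾱ = 30.999/568.0 = 0.0546; R = Sᾱ/(1−ᾱ) = 30.999/(1−0.0546) = 32.789 m².
Lp = Lw + 10 log₁₀(4/R) = 94.1 -9.14 = 85.0 dB.

85.0 dB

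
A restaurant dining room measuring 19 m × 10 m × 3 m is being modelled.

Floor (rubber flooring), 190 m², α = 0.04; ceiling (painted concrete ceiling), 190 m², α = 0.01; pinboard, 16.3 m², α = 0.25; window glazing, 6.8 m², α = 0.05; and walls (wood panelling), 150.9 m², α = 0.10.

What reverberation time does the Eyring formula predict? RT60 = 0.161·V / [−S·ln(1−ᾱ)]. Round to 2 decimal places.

3.08 seconds

Total surface area S = 190 + 190 + 16.3 + 6.8 + 150.9 = 554.0 m².
Absorption A = 190×0.04 + 190×0.01 + 16.3×0.25 + 6.8×0.05 + 150.9×0.10 = 29.005 sabins.
Mean coefficient ᾱ = A/S = 0.0524.
Eyring denominator: −S ln(1−ᾱ) = 29.818.
V = 19 × 10 × 3 = 570 m³.
RT60 = 0.161 × 570 / 29.818 = 3.08 s.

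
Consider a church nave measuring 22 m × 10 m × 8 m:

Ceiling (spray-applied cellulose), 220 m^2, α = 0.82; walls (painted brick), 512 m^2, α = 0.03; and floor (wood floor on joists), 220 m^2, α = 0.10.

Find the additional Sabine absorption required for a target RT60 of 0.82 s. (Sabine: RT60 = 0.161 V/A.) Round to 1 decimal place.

Equivalent absorption area: A₁ = 220×0.82 + 512×0.03 + 220×0.10 = 217.760 m^2.
Target A₂ = 0.161·1760/0.82 = 345.561 sabins (V = 1760 m³).
Additional absorption ΔA = 345.561 − 217.760 = 127.8 sabins.

127.8 sabins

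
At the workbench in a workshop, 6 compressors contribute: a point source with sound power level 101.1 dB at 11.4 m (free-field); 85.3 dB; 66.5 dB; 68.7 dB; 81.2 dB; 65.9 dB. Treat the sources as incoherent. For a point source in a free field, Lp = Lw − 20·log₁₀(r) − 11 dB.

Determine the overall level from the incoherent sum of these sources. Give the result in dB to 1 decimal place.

86.9 dB

Source at 11.4 m: Lp = 101.1 − 20·log₁₀(11.4) − 11 = 69.0 dB.
Σ 10^(Lᵢ/10) = 4.944e+08.
L_total = 10·log₁₀(4.944e+08) = 86.9 dB.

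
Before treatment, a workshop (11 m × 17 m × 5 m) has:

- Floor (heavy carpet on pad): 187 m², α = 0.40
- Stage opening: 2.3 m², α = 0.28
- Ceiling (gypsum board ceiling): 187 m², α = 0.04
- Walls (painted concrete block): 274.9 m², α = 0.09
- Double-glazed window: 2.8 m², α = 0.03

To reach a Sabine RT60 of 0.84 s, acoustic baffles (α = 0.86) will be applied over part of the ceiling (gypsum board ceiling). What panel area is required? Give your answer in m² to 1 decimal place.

87.1

Summing Sᵢαᵢ: 74.800 + 0.644 + 7.480 + 24.741 + 0.084 → A₁ = 107.749 sabins.
Required A₂ = 0.161·935/0.84 = 179.208 sabins.
Absorption to add: 179.208 − 107.749 = 71.459 sabins.
Net gain per m²: Δα = 0.86 − 0.04 = 0.82.
Area = ΔA/Δα = 71.459/0.82 = 87.1 m².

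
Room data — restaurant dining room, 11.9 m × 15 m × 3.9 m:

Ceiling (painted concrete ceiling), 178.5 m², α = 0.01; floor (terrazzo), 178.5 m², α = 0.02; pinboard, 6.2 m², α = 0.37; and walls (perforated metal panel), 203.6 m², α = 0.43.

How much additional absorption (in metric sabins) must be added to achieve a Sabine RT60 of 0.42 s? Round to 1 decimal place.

Total absorption A₁ = 178.5×0.01 + 178.5×0.02 + 6.2×0.37 + 203.6×0.43
  = 1.785 + 3.570 + 2.294 + 87.548 = 95.197 m² sabins.
For T = 0.42 s, need A₂ = 0.161·V/T = 0.161·696.15/0.42 = 266.858 sabins.
Shortfall: 266.858 − 95.197 = 171.7 sabins.

171.7 sabins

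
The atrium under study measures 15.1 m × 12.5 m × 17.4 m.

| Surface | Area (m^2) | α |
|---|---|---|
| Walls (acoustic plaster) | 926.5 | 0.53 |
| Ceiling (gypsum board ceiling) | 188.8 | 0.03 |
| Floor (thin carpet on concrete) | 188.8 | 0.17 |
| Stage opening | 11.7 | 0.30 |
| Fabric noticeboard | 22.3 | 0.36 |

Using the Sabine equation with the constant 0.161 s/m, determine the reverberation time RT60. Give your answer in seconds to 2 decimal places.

0.98 s

Summing Sᵢαᵢ: 491.045 + 5.664 + 32.096 + 3.510 + 8.028 → A = 540.343 sabins.
Room volume: 3284.25 m³.
RT60 = 0.161 · V / A = 0.161 × 3284.25 / 540.343 = 0.98 s.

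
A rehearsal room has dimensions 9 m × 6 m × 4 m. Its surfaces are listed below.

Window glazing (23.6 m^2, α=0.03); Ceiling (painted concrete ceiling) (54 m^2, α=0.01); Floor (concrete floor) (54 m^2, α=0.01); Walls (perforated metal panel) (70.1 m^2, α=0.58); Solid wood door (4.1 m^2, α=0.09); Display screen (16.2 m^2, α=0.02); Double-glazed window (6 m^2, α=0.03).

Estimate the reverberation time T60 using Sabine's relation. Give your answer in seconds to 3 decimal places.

0.803 seconds

Summing Sᵢαᵢ: 0.708 + 0.540 + 0.540 + 40.658 + 0.369 + 0.324 + 0.180 → A = 43.319 sabins.
Volume V = 9 × 6 × 4 = 216 m³.
RT60 = 0.161 · V / A = 0.161 × 216 / 43.319 = 0.803 s.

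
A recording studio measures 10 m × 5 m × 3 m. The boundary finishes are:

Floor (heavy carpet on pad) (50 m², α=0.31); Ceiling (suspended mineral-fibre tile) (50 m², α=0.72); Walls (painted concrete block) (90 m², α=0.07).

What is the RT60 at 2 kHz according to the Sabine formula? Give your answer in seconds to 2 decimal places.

A = Σ Sᵢαᵢ = 50*0.31 + 50*0.72 + 90*0.07 = 57.800 sabins.
V = 10·5·3 = 150 m³.
Sabine: RT60 = 0.161 × 150 / 57.800 = 0.42 s.

0.42 s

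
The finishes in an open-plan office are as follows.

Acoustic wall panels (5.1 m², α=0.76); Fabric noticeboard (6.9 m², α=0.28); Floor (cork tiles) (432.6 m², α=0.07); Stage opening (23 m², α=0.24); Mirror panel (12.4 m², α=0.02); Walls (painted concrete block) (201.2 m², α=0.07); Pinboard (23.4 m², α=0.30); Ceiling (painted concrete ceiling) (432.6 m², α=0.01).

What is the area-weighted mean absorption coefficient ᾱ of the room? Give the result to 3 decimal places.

0.059

Total surface area S = 1137.2 m².
Σ(Sᵢαᵢ) = 5.1×0.76 + 6.9×0.28 + 432.6×0.07 + 23×0.24 + 12.4×0.02 + 201.2×0.07 + 23.4×0.30 + 432.6×0.01 = 67.288.
ᾱ = 67.288 / 1137.2 = 0.059.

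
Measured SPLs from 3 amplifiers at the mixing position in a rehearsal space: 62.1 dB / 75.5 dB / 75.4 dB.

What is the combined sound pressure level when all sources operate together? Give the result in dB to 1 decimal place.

Σ 10^(Lᵢ/10) = 7.178e+07.
Combined level = 10 log₁₀(7.178e+07) = 78.6 dB.

78.6 dB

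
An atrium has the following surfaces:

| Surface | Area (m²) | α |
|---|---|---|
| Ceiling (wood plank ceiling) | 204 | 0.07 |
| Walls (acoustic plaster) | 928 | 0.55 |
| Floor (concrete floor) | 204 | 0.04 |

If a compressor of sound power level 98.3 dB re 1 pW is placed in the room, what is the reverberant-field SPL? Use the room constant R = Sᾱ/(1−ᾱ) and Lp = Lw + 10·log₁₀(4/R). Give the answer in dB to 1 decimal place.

A = 532.840 sabins; S = 1336.0 m².
ᾱ = 532.840/1336.0 = 0.3988; R = Sᾱ/(1−ᾱ) = 532.840/(1−0.3988) = 886.294 m².
Lp = 98.3 + 10·log₁₀(4/886.294) = 98.3 + (-23.46) = 74.8 dB.

74.8 dB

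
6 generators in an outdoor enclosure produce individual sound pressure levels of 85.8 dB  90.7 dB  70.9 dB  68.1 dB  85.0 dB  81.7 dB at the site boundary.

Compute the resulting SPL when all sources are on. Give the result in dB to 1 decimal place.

93.1 dB

Sum in the linear (power) domain: Σ 10^(Lᵢ/10) = 10^(85.8/10) + 10^(90.7/10) + 10^(70.9/10) + 10^(68.1/10) + 10^(85.0/10) + 10^(81.7/10) = 2.038e+09.
L_total = 10·log₁₀(2.038e+09) = 93.1 dB.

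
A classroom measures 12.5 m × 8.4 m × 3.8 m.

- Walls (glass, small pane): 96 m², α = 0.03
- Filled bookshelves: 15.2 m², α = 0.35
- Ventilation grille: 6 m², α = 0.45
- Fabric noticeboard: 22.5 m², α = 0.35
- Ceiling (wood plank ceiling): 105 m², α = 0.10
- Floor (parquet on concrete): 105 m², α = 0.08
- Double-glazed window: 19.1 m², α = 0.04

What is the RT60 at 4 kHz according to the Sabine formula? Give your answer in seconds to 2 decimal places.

Equivalent absorption area: A = 96·0.03 + 15.2·0.35 + 6·0.45 + 22.5·0.35 + 105·0.10 + 105·0.08 + 19.1·0.04 = 38.439 m².
Volume V = 12.5 × 8.4 × 3.8 = 399 m³.
T = 0.161 V/A = 0.161·399/38.439 = 1.67 s.

1.67 s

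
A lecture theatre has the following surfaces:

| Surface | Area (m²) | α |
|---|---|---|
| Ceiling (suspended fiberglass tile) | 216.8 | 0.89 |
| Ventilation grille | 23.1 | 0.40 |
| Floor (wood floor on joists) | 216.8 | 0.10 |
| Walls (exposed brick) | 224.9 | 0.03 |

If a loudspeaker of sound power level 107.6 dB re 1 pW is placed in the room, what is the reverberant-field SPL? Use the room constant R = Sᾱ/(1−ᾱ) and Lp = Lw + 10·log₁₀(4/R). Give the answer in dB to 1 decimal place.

Σ(Sᵢαᵢ) = 216.8·0.89 + 23.1·0.40 + 216.8·0.10 + 224.9·0.03 = 230.619; total area S = 681.6 m².
ᾱ = 230.619/681.6 = 0.3383; R = Sᾱ/(1−ᾱ) = 230.619/(1−0.3383) = 348.525 m².
Lp = 107.6 + 10·log₁₀(4/348.525) = 107.6 + (-19.40) = 88.2 dB.

88.2 dB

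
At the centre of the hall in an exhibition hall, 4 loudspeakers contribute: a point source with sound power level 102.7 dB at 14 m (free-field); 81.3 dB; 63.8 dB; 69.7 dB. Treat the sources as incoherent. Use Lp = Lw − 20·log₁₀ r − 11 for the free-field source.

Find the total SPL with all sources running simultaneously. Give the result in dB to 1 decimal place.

81.9 dB

Source at 14 m: Lp = 102.7 − 20·log₁₀(14) − 11 = 68.8 dB.
Sum in the linear (power) domain: Σ 10^(Lᵢ/10) = 10^(68.8/10) + 10^(81.3/10) + 10^(63.8/10) + 10^(69.7/10) = 1.542e+08.
Back to dB: 10·log₁₀ Σ = 81.9 dB.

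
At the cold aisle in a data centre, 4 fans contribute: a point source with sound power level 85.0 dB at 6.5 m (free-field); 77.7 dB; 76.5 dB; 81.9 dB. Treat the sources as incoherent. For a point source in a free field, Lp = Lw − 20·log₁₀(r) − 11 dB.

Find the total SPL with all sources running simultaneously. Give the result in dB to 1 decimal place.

84.1 dB

Source at 6.5 m: Lp = 85.0 − 20·log₁₀(6.5) − 11 = 57.7 dB.
Converting to relative power and adding: 10^(57.7/10) + 10^(77.7/10) + 10^(76.5/10) + 10^(81.9/10) = 2.59e+08.
Combined level = 10 log₁₀(2.59e+08) = 84.1 dB.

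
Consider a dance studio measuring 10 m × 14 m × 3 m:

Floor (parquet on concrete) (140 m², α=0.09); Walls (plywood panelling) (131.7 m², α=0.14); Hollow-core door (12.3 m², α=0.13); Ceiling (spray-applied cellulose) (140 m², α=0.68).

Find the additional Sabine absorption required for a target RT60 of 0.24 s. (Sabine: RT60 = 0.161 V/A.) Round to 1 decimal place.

153.9 sabins

A₁ = Σ Sᵢαᵢ = 140*0.09 + 131.7*0.14 + 12.3*0.13 + 140*0.68 = 127.837 sabins.
Target A₂ = 0.161·420/0.24 = 281.750 sabins (V = 420 m³).
Additional absorption ΔA = 281.750 − 127.837 = 153.9 sabins.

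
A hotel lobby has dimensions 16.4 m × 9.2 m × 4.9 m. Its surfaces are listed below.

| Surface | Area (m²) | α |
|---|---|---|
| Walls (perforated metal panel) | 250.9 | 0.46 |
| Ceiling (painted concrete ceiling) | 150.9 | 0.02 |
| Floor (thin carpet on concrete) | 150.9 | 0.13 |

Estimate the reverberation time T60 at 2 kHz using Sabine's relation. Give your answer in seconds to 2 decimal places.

Total absorption A = 250.9·0.46 + 150.9·0.02 + 150.9·0.13
  = 115.414 + 3.018 + 19.617 = 138.049 m² sabins.
V = 16.4·9.2·4.9 = 739.312 m³.
RT60 = 0.161 · V / A = 0.161 × 739.312 / 138.049 = 0.86 s.

0.86 s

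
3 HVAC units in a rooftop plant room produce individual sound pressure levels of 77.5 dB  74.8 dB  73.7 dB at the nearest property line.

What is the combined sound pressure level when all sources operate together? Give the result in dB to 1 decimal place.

80.4 dB

Converting to relative power and adding: 10^(77.5/10) + 10^(74.8/10) + 10^(73.7/10) = 1.099e+08.
L_total = 10·log₁₀(1.099e+08) = 80.4 dB.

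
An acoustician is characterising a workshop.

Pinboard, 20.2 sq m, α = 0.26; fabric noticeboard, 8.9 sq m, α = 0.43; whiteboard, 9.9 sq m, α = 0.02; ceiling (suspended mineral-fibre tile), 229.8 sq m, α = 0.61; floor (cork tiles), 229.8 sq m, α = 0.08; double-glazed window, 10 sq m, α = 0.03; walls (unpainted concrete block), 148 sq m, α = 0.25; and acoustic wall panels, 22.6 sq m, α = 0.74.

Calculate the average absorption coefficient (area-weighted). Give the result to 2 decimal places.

0.33

Total surface area S = 679.2 sq m.
Σ(Sᵢαᵢ) = 20.2×0.26 + 8.9×0.43 + 9.9×0.02 + 229.8×0.61 + 229.8×0.08 + 10×0.03 + 148×0.25 + 22.6×0.74 = 221.863.
ᾱ = 221.863 / 679.2 = 0.33.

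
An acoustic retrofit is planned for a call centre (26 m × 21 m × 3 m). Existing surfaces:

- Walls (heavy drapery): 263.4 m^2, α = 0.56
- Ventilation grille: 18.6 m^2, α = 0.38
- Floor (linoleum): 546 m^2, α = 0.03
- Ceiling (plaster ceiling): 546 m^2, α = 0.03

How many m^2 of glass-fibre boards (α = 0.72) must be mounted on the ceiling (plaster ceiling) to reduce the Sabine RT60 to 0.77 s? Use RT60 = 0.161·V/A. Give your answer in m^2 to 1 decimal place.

224.9

Summing Sᵢαᵢ: 147.504 + 7.068 + 16.380 + 16.380 → A₁ = 187.332 sabins.
Required A₂ = 0.161·1638/0.77 = 342.491 sabins.
Absorption to add: 342.491 − 187.332 = 155.159 sabins.
Net gain per m^2: Δα = 0.72 − 0.03 = 0.69.
Panel area = 155.159 / 0.69 = 224.9 m^2.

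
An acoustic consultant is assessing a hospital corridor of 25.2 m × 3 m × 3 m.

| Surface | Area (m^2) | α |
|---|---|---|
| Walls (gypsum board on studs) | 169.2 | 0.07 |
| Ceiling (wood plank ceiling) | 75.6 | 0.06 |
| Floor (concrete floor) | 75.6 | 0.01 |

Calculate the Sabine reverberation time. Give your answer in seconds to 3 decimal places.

Total absorption A = 169.2·0.07 + 75.6·0.06 + 75.6·0.01
  = 11.844 + 4.536 + 0.756 = 17.136 m^2 sabins.
Volume V = 25.2 × 3 × 3 = 226.8 m³.
T = 0.161 V/A = 0.161·226.8/17.136 = 2.131 s.

2.131 s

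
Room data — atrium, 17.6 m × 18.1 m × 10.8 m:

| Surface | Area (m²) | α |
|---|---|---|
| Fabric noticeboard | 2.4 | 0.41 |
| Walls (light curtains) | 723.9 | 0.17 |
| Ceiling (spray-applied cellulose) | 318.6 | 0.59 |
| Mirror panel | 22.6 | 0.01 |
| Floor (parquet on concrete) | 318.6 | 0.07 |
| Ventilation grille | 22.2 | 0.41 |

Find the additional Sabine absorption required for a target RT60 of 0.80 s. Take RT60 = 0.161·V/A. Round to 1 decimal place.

348.7 sabins

Summing Sᵢαᵢ: 0.984 + 123.063 + 187.974 + 0.226 + 22.302 + 9.102 → A₁ = 343.651 sabins.
For T = 0.80 s, need A₂ = 0.161·V/T = 0.161·3440.448/0.80 = 692.390 sabins.
Additional absorption ΔA = 692.390 − 343.651 = 348.7 sabins.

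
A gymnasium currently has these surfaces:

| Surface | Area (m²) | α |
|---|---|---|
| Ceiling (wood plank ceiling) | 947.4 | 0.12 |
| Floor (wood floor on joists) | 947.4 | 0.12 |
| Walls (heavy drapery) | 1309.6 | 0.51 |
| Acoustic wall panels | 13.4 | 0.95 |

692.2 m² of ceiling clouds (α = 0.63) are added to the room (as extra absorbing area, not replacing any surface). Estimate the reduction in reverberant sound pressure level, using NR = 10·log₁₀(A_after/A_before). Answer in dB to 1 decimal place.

Summing Sᵢαᵢ: 113.688 + 113.688 + 667.896 + 12.730 → A_before = 908.002 sabins.
Treatment contributes 692.2·0.63 = 436.086 sabins.
A_after = 908.002 + 436.086 = 1344.088 sabins.
Reduction = 10 log₁₀(A_after/A_before) = 10 log₁₀(1.4803) = 1.7 dB.

1.7 dB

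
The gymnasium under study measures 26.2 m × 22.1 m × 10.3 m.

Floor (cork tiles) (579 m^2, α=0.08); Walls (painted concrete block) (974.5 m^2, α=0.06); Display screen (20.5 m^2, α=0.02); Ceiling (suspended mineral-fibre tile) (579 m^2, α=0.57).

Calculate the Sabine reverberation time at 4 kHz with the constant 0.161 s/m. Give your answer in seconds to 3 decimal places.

Equivalent absorption area: A = 579×0.08 + 974.5×0.06 + 20.5×0.02 + 579×0.57 = 435.230 m^2.
V = 26.2·22.1·10.3 = 5963.906 m³.
Sabine: RT60 = 0.161 × 5963.906 / 435.230 = 2.206 s.

2.206 seconds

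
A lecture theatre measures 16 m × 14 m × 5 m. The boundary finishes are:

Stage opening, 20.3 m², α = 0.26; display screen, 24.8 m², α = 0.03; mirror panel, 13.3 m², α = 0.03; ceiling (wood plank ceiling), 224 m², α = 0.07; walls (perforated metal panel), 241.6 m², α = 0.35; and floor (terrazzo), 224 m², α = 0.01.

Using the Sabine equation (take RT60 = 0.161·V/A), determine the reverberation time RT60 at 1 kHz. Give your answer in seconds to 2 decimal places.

1.66 sec

Equivalent absorption area: A = 20.3*0.26 + 24.8*0.03 + 13.3*0.03 + 224*0.07 + 241.6*0.35 + 224*0.01 = 108.901 m².
Volume V = 16 × 14 × 5 = 1120 m³.
Sabine: RT60 = 0.161 × 1120 / 108.901 = 1.66 s.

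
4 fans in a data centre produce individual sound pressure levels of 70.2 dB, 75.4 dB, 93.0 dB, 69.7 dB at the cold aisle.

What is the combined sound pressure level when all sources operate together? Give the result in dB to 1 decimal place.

Σ 10^(Lᵢ/10) = 2.05e+09.
Back to dB: 10·log₁₀ Σ = 93.1 dB.

93.1 dB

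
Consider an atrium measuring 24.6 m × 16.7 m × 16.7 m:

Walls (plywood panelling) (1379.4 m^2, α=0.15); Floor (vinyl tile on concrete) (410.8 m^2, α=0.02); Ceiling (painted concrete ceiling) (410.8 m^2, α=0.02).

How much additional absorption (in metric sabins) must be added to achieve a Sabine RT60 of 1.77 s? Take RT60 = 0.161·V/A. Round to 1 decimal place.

A₁ = Σ Sᵢαᵢ = 1379.4*0.15 + 410.8*0.02 + 410.8*0.02 = 223.342 sabins.
V = 6860.694 m³. Required absorption A₂ = 0.161 × 6860.694 / 1.77 = 624.052 sabins.
ΔA = A₂ − A₁ = 624.052 − 223.342 = 400.7 sabins.

400.7 sabins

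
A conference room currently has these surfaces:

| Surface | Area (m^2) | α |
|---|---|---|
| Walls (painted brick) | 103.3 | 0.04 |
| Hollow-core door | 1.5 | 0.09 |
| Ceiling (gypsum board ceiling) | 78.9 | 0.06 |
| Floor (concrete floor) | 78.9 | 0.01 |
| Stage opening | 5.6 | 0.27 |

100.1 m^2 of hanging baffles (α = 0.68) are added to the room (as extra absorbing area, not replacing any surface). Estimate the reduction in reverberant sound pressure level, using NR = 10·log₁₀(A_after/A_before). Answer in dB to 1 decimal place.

A_before = Σ Sᵢαᵢ = 103.3*0.04 + 1.5*0.09 + 78.9*0.06 + 78.9*0.01 + 5.6*0.27 = 11.302 sabins.
Treatment contributes 100.1·0.68 = 68.068 sabins.
New total A_after = 79.370 sabins.
Reduction = 10 log₁₀(A_after/A_before) = 10 log₁₀(7.0227) = 8.5 dB.

8.5 dB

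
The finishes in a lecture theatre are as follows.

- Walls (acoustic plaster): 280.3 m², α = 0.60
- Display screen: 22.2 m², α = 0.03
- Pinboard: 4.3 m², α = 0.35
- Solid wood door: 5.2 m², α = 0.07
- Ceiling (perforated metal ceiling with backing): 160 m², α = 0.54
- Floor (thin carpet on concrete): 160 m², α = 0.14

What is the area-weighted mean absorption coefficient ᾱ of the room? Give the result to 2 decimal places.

S = Σ Sᵢ = 280.3 + 22.2 + 4.3 + 5.2 + 160 + 160 = 632.0 m².
Σ(Sᵢαᵢ) = 280.3×0.60 + 22.2×0.03 + 4.3×0.35 + 5.2×0.07 + 160×0.54 + 160×0.14 = 279.515.
ᾱ = A/S = 0.44.

0.44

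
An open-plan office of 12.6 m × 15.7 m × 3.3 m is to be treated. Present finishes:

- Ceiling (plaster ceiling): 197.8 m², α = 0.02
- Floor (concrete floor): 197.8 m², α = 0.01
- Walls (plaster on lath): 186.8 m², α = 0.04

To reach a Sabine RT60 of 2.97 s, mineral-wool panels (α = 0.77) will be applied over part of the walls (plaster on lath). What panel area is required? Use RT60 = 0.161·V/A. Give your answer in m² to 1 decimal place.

30.1

Equivalent absorption area: A₁ = 197.8·0.02 + 197.8·0.01 + 186.8·0.04 = 13.406 m².
Required A₂ = 0.161·652.806/2.97 = 35.388 sabins.
Absorption to add: 35.388 − 13.406 = 21.982 sabins.
Each m² of panel replacing the walls (plaster on lath) adds (0.77 − 0.04) = 0.73 sabins.
Area = ΔA/Δα = 21.982/0.73 = 30.1 m².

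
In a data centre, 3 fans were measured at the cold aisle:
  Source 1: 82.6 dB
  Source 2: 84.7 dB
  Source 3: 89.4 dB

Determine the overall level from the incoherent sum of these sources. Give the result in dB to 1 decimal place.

91.3 dB

Σ 10^(Lᵢ/10) = 1.348e+09.
Back to dB: 10·log₁₀ Σ = 91.3 dB.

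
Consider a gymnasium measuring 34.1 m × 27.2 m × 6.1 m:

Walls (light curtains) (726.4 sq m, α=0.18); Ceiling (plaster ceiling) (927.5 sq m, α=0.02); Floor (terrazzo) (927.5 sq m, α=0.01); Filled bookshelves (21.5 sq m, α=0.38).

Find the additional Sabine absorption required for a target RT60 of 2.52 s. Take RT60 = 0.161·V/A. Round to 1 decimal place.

194.7 sabins

Equivalent absorption area: A₁ = 726.4·0.18 + 927.5·0.02 + 927.5·0.01 + 21.5·0.38 = 166.747 sq m.
For T = 2.52 s, need A₂ = 0.161·V/T = 0.161·5657.872/2.52 = 361.475 sabins.
Additional absorption ΔA = 361.475 − 166.747 = 194.7 sabins.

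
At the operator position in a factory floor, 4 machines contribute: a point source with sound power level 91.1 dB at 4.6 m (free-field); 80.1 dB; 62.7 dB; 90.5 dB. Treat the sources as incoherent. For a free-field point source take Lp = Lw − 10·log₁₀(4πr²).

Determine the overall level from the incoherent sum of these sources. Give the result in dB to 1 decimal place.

Source at 4.6 m: Lp = 91.1 − 10·log₁₀(4π·4.6²) = 91.1 − 10·log₁₀(265.904) = 66.9 dB.
Converting to relative power and adding: 10^(66.9/10) + 10^(80.1/10) + 10^(62.7/10) + 10^(90.5/10) = 1.231e+09.
Back to dB: 10·log₁₀ Σ = 90.9 dB.

90.9 dB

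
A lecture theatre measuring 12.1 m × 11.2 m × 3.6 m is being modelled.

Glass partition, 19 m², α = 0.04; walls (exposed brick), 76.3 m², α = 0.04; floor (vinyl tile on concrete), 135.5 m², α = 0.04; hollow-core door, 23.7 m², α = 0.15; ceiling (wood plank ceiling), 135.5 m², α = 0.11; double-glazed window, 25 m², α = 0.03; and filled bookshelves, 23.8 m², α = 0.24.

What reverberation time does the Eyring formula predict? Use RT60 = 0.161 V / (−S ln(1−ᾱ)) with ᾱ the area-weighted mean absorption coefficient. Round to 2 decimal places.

2.21 sec

S = Σ Sᵢ = 438.8 m².
Σ(Sᵢαᵢ) = 19·0.04 + 76.3·0.04 + 135.5·0.04 + 23.7·0.15 + 135.5·0.11 + 25·0.03 + 23.8·0.24 = 34.154.
Mean coefficient ᾱ = A/S = 0.0778.
Eyring denominator: −S ln(1−ᾱ) = 35.540.
V = 12.1 × 11.2 × 3.6 = 487.872 m³.
T = 0.161·V/[−S·ln(1−ᾱ)] = 0.161·487.872/35.540 = 2.21 s.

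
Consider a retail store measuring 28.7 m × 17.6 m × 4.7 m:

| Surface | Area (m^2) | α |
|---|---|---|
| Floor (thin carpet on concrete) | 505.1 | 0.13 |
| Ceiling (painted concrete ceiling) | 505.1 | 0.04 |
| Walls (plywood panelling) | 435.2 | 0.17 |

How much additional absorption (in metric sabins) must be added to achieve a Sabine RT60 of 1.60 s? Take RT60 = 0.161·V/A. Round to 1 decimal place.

79.0 sabins

Equivalent absorption area: A₁ = 505.1·0.13 + 505.1·0.04 + 435.2·0.17 = 159.851 m^2.
For T = 1.60 s, need A₂ = 0.161·V/T = 0.161·2374.064/1.60 = 238.890 sabins.
ΔA = A₂ − A₁ = 238.890 − 159.851 = 79.0 sabins.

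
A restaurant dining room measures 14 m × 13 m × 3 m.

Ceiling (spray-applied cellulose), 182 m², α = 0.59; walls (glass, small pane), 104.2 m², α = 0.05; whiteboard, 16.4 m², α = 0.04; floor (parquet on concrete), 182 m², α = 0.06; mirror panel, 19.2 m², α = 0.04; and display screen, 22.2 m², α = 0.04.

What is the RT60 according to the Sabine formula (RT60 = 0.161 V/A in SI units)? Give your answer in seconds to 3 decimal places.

Total absorption A = 182×0.59 + 104.2×0.05 + 16.4×0.04 + 182×0.06 + 19.2×0.04 + 22.2×0.04
  = 107.380 + 5.210 + 0.656 + 10.920 + 0.768 + 0.888 = 125.822 m² sabins.
V = 14·13·3 = 546 m³.
T = 0.161 V/A = 0.161·546/125.822 = 0.699 s.

0.699 s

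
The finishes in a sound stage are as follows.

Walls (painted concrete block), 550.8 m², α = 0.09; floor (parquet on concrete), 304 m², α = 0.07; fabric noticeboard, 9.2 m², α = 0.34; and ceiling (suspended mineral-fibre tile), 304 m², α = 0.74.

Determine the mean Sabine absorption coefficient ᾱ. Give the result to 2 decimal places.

S = Σ Sᵢ = 550.8 + 304 + 9.2 + 304 = 1168.0 m².
Σ(Sᵢαᵢ) = 550.8×0.09 + 304×0.07 + 9.2×0.34 + 304×0.74 = 298.940.
ᾱ = A/S = 0.26.

0.26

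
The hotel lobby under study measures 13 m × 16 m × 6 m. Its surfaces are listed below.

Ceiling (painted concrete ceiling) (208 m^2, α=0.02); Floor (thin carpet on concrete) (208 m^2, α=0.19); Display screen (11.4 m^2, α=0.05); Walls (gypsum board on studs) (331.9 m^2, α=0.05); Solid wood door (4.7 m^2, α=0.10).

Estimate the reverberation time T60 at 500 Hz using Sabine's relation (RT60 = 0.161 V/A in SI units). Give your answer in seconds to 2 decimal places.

3.28 s

Equivalent absorption area: A = 208*0.02 + 208*0.19 + 11.4*0.05 + 331.9*0.05 + 4.7*0.10 = 61.315 m^2.
Room volume: 1248 m³.
RT60 = 0.161 · V / A = 0.161 × 1248 / 61.315 = 3.28 s.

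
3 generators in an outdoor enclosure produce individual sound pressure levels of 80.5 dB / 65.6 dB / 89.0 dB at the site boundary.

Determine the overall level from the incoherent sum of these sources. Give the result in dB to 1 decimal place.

Σ 10^(Lᵢ/10) = 9.102e+08.
L_total = 10·log₁₀(9.102e+08) = 89.6 dB.

89.6 dB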